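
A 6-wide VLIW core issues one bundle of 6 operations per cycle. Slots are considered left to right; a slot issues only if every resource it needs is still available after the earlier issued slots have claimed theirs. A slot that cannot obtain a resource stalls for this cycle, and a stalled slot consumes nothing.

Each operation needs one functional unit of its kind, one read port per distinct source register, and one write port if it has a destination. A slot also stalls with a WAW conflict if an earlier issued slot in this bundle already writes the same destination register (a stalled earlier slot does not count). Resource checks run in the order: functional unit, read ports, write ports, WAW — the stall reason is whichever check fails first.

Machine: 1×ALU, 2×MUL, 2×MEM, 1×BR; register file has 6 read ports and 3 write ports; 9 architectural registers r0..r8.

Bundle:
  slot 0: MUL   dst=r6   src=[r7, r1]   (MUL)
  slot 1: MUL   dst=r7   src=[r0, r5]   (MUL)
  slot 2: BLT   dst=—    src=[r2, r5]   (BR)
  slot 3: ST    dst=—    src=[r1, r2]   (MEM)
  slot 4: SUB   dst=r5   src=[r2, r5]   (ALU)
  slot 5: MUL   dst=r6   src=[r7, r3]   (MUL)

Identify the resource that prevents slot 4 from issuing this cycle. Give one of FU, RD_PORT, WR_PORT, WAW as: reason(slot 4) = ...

  0. MUL→r6 ⇒ go  {1A/1Mu/2Ld/1B | 4r 2w}
  1. MUL→r7 ⇒ go  {1A/0Mu/2Ld/1B | 2r 1w}
  2. BR ⇒ go  {1A/0Mu/2Ld/0B | 0r 1w}
  3. MEM ⇒ no(RD_PORT)  {1A/0Mu/2Ld/0B | 0r 1w}
  4. ALU→r5 ⇒ no(RD_PORT)  {1A/0Mu/2Ld/0B | 0r 1w}
  5. MUL→r6 ⇒ no(FU)  {1A/0Mu/2Ld/0B | 0r 1w}

reason(slot 4) = RD_PORT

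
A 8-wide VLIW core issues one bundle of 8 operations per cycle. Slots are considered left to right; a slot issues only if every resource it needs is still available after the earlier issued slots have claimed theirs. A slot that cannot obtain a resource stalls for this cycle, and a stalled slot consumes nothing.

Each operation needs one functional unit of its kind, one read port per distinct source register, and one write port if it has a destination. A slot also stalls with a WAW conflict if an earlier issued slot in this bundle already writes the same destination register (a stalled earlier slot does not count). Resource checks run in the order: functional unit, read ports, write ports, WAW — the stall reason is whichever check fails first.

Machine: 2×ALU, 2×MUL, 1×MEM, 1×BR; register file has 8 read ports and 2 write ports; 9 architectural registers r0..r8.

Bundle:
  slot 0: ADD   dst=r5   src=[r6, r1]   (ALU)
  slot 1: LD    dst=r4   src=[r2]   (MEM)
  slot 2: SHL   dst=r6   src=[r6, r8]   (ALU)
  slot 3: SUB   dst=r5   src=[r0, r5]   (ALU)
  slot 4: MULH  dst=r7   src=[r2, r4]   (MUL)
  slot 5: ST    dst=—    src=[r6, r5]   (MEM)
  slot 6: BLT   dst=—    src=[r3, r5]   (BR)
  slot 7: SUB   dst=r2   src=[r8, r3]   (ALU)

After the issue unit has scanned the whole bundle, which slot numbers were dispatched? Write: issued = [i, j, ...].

  0. ALU→r5 ⇒ go  {1A/2Mu/1Ld/1B | 6r 1w}
  1. MEM→r4 ⇒ go  {1A/2Mu/0Ld/1B | 5r 0w}
  2. ALU→r6 ⇒ no(WR_PORT)  {1A/2Mu/0Ld/1B | 5r 0w}
  3. ALU→r5 ⇒ no(WR_PORT)  {1A/2Mu/0Ld/1B | 5r 0w}
  4. MUL→r7 ⇒ no(WR_PORT)  {1A/2Mu/0Ld/1B | 5r 0w}
  5. MEM ⇒ no(FU)  {1A/2Mu/0Ld/1B | 5r 0w}
  6. BR ⇒ go  {1A/2Mu/0Ld/0B | 3r 0w}
  7. ALU→r2 ⇒ no(WR_PORT)  {1A/2Mu/0Ld/0B | 3r 0w}

issued = [0, 1, 6]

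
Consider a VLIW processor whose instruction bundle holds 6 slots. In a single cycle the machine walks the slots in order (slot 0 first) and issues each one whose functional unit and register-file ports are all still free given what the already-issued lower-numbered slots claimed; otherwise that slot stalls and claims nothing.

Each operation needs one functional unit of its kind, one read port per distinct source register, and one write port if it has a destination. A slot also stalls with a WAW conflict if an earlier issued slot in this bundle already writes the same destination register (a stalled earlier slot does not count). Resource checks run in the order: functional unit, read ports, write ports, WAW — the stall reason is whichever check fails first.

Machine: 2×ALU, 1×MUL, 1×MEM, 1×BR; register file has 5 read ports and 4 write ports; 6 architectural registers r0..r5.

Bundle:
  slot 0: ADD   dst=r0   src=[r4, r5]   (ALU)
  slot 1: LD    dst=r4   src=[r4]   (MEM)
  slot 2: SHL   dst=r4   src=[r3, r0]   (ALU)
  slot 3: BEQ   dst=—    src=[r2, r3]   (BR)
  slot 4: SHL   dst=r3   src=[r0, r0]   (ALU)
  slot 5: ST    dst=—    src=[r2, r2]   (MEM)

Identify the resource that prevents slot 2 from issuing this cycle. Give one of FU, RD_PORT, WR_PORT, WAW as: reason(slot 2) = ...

reason(slot 2) = WAW

slot 0 (ALU): ISSUE — free A1,Mu1,Ld1,B1 rp3 wp3
slot 1 (MEM): ISSUE — free A1,Mu1,Ld0,B1 rp2 wp2
slot 2 (ALU): stall WAW — free A1,Mu1,Ld0,B1 rp2 wp2
slot 3 (BR): ISSUE — free A1,Mu1,Ld0,B0 rp0 wp2
slot 4 (ALU): stall RD_PORT — free A1,Mu1,Ld0,B0 rp0 wp2
slot 5 (MEM): stall FU — free A1,Mu1,Ld0,B0 rp0 wp2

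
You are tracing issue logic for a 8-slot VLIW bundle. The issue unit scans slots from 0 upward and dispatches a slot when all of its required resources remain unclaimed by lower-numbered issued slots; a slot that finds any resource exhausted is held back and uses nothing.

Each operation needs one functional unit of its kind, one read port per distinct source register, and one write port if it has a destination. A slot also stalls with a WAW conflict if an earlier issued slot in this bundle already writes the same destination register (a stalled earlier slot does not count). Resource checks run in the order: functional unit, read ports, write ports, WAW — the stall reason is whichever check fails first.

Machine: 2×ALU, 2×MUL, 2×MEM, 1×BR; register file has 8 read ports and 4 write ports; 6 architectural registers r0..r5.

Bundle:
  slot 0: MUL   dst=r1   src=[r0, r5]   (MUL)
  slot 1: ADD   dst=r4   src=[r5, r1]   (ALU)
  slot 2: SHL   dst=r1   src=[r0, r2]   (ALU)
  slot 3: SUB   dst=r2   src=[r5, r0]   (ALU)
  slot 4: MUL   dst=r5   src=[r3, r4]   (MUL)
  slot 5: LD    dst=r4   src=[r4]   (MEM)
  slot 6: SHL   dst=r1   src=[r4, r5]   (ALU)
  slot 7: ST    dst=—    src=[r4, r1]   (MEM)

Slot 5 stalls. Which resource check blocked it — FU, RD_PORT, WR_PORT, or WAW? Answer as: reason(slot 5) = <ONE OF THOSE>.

reason(slot 5) = RD_PORT

slot 0 (MUL): ISSUE — free A2,Mu1,Ld2,B1 rp6 wp3
slot 1 (ALU): ISSUE — free A1,Mu1,Ld2,B1 rp4 wp2
slot 2 (ALU): stall WAW — free A1,Mu1,Ld2,B1 rp4 wp2
slot 3 (ALU): ISSUE — free A0,Mu1,Ld2,B1 rp2 wp1
slot 4 (MUL): ISSUE — free A0,Mu0,Ld2,B1 rp0 wp0
slot 5 (MEM): stall RD_PORT — free A0,Mu0,Ld2,B1 rp0 wp0
slot 6 (ALU): stall FU — free A0,Mu0,Ld2,B1 rp0 wp0
slot 7 (MEM): stall RD_PORT — free A0,Mu0,Ld2,B1 rp0 wp0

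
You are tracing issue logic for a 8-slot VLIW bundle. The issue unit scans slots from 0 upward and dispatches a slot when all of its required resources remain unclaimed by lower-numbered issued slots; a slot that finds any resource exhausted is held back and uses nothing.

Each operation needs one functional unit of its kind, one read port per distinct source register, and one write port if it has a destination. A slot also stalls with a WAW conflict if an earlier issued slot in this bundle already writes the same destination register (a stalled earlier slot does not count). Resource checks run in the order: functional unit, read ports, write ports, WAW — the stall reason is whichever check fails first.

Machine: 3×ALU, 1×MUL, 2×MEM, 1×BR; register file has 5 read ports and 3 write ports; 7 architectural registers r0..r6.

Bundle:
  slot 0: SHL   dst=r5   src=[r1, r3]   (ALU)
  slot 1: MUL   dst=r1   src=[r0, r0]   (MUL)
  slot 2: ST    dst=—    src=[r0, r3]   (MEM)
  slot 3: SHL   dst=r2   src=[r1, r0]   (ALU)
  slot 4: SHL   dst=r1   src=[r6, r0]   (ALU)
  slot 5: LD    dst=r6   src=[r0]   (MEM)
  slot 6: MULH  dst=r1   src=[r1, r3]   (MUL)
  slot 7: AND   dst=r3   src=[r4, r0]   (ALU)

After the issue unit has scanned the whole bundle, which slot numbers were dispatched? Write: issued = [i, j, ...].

#0 ALU src=r1,r3 dispatched  <A:2 Mu:1 Ld:2 B:1 rd:3 wr:2>
#1 MUL src=r0,r0 dispatched  <A:2 Mu:0 Ld:2 B:1 rd:2 wr:1>
#2 MEM src=r0,r3 dispatched  <A:2 Mu:0 Ld:1 B:1 rd:0 wr:1>
#3 ALU src=r1,r0 held:RD_PORT  <A:2 Mu:0 Ld:1 B:1 rd:0 wr:1>
#4 ALU src=r6,r0 held:RD_PORT  <A:2 Mu:0 Ld:1 B:1 rd:0 wr:1>
#5 MEM src=r0 held:RD_PORT  <A:2 Mu:0 Ld:1 B:1 rd:0 wr:1>
#6 MUL src=r1,r3 held:FU  <A:2 Mu:0 Ld:1 B:1 rd:0 wr:1>
#7 ALU src=r4,r0 held:RD_PORT  <A:2 Mu:0 Ld:1 B:1 rd:0 wr:1>

issued = [0, 1, 2]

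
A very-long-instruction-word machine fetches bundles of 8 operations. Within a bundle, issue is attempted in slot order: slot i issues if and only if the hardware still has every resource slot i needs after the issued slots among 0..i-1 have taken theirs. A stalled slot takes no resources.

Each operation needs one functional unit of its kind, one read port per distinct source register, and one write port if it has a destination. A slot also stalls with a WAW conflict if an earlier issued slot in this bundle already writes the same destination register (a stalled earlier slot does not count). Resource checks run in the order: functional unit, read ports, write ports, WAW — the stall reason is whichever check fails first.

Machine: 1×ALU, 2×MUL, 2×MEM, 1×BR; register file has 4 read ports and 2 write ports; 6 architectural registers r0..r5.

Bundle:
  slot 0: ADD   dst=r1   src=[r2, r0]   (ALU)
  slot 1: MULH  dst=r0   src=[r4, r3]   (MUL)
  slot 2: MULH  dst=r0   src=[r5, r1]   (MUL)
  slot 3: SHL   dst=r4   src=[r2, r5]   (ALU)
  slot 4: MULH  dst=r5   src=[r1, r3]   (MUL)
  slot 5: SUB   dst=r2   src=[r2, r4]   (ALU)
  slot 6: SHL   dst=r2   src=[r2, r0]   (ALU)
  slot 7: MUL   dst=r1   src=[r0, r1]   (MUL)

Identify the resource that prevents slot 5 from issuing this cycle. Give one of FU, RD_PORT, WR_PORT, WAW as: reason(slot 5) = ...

(0) want 1×ALU +2rd +1wr — yes → AL0|MU2|ME2|BR1|rd2|wr1
(1) want 1×MUL +2rd +1wr — yes → AL0|MU1|ME2|BR1|rd0|wr0
(2) want 1×MUL +2rd +1wr — RD_PORT → AL0|MU1|ME2|BR1|rd0|wr0
(3) want 1×ALU +2rd +1wr — FU → AL0|MU1|ME2|BR1|rd0|wr0
(4) want 1×MUL +2rd +1wr — RD_PORT → AL0|MU1|ME2|BR1|rd0|wr0
(5) want 1×ALU +2rd +1wr — FU → AL0|MU1|ME2|BR1|rd0|wr0
(6) want 1×ALU +2rd +1wr — FU → AL0|MU1|ME2|BR1|rd0|wr0
(7) want 1×MUL +2rd +1wr — RD_PORT → AL0|MU1|ME2|BR1|rd0|wr0

reason(slot 5) = FU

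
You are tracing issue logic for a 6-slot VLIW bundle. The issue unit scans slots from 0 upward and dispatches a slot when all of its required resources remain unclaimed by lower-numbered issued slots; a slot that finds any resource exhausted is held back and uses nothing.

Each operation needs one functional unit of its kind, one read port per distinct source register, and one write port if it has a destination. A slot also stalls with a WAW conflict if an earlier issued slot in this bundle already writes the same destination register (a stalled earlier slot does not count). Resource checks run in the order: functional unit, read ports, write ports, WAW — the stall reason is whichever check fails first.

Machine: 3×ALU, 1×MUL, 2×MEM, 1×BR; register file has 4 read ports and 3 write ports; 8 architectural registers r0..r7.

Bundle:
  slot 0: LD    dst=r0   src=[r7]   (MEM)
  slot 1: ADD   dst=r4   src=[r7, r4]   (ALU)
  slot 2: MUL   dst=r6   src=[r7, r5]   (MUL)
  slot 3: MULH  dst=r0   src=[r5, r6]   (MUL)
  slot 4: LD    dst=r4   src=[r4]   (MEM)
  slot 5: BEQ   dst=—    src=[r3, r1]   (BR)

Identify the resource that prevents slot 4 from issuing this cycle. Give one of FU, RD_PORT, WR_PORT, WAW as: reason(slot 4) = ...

#0 MEM src=r7 dispatched  <A:3 Mu:1 Ld:1 B:1 rd:3 wr:2>
#1 ALU src=r7,r4 dispatched  <A:2 Mu:1 Ld:1 B:1 rd:1 wr:1>
#2 MUL src=r7,r5 held:RD_PORT  <A:2 Mu:1 Ld:1 B:1 rd:1 wr:1>
#3 MUL src=r5,r6 held:RD_PORT  <A:2 Mu:1 Ld:1 B:1 rd:1 wr:1>
#4 MEM src=r4 held:WAW  <A:2 Mu:1 Ld:1 B:1 rd:1 wr:1>
#5 BR src=r3,r1 held:RD_PORT  <A:2 Mu:1 Ld:1 B:1 rd:1 wr:1>

reason(slot 4) = WAW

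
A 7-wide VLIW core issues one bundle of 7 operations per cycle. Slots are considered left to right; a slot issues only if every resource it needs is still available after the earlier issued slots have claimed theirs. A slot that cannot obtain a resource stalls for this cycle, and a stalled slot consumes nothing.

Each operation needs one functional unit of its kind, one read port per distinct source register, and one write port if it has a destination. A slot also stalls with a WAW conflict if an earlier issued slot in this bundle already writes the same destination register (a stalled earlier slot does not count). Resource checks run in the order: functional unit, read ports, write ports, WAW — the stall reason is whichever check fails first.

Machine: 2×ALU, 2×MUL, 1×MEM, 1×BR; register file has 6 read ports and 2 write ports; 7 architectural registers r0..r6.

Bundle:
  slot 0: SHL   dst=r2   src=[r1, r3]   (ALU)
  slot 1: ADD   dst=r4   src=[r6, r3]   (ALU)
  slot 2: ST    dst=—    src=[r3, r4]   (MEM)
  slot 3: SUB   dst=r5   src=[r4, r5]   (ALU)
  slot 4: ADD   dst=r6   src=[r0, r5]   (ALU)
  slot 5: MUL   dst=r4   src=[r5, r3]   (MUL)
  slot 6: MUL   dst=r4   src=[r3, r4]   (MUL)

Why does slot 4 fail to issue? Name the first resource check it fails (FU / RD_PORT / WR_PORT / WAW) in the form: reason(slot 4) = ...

  0. ALU→r2 ⇒ go  {1A/2Mu/1Ld/1B | 4r 1w}
  1. ALU→r4 ⇒ go  {0A/2Mu/1Ld/1B | 2r 0w}
  2. MEM ⇒ go  {0A/2Mu/0Ld/1B | 0r 0w}
  3. ALU→r5 ⇒ no(FU)  {0A/2Mu/0Ld/1B | 0r 0w}
  4. ALU→r6 ⇒ no(FU)  {0A/2Mu/0Ld/1B | 0r 0w}
  5. MUL→r4 ⇒ no(RD_PORT)  {0A/2Mu/0Ld/1B | 0r 0w}
  6. MUL→r4 ⇒ no(RD_PORT)  {0A/2Mu/0Ld/1B | 0r 0w}

reason(slot 4) = FU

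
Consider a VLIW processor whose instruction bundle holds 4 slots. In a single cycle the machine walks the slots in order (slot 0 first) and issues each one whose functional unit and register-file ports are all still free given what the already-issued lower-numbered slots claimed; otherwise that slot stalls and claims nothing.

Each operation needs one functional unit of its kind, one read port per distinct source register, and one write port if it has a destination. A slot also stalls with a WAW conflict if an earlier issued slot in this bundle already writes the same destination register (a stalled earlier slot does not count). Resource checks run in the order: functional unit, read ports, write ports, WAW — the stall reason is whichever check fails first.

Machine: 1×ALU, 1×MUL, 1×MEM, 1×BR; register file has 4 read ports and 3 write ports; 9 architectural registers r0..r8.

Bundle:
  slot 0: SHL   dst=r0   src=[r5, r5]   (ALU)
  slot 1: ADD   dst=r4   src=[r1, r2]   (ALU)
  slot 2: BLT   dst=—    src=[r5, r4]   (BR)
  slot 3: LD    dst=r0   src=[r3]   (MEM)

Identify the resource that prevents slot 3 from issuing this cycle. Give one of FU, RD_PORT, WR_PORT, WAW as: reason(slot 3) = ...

reason(slot 3) = WAW

[0] ALU needs rd=1 wr=1: ok; after: ALU=0 MUL=1 MEM=1 BR=1, R=3, W=2
[1] ALU needs rd=2 wr=1: FU; after: ALU=0 MUL=1 MEM=1 BR=1, R=3, W=2
[2] BR needs rd=2 wr=0: ok; after: ALU=0 MUL=1 MEM=1 BR=0, R=1, W=2
[3] MEM needs rd=1 wr=1: WAW; after: ALU=0 MUL=1 MEM=1 BR=0, R=1, W=2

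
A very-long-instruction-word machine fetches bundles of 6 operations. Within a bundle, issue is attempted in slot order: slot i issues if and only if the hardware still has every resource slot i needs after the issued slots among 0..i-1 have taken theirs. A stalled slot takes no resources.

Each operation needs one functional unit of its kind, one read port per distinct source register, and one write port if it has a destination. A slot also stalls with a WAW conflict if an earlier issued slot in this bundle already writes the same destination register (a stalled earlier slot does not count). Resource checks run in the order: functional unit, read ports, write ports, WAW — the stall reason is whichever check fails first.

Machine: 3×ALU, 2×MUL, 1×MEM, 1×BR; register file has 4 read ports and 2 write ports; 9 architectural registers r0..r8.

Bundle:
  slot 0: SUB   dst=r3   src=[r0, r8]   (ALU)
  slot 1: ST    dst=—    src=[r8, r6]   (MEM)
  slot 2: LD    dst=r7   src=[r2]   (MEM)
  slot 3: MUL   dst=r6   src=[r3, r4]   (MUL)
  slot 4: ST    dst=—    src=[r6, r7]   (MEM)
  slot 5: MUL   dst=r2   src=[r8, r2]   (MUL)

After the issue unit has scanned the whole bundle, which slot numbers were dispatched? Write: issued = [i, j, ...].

issued = [0, 1]

[0] ALU needs rd=2 wr=1: ok; after: ALU=2 MUL=2 MEM=1 BR=1, R=2, W=1
[1] MEM needs rd=2 wr=0: ok; after: ALU=2 MUL=2 MEM=0 BR=1, R=0, W=1
[2] MEM needs rd=1 wr=1: FU; after: ALU=2 MUL=2 MEM=0 BR=1, R=0, W=1
[3] MUL needs rd=2 wr=1: RD_PORT; after: ALU=2 MUL=2 MEM=0 BR=1, R=0, W=1
[4] MEM needs rd=2 wr=0: FU; after: ALU=2 MUL=2 MEM=0 BR=1, R=0, W=1
[5] MUL needs rd=2 wr=1: RD_PORT; after: ALU=2 MUL=2 MEM=0 BR=1, R=0, W=1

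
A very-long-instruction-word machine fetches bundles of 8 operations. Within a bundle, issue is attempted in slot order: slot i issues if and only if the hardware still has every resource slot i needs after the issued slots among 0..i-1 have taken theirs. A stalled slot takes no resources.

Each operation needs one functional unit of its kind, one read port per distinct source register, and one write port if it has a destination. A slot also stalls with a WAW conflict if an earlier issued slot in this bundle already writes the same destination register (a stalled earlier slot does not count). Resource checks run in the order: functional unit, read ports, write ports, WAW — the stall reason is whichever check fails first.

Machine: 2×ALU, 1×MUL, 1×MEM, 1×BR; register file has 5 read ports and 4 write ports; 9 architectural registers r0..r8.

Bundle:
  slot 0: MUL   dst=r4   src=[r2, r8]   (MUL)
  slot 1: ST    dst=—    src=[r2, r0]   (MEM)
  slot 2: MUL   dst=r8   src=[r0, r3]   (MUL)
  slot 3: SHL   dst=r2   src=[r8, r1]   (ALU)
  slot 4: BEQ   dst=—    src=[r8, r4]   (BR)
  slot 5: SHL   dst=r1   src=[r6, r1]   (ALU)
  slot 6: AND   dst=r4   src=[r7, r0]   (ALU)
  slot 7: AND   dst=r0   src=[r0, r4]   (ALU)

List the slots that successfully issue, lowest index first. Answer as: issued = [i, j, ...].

issued = [0, 1]

  0. MUL→r4 ⇒ go  {2A/0Mu/1Ld/1B | 3r 3w}
  1. MEM ⇒ go  {2A/0Mu/0Ld/1B | 1r 3w}
  2. MUL→r8 ⇒ no(FU)  {2A/0Mu/0Ld/1B | 1r 3w}
  3. ALU→r2 ⇒ no(RD_PORT)  {2A/0Mu/0Ld/1B | 1r 3w}
  4. BR ⇒ no(RD_PORT)  {2A/0Mu/0Ld/1B | 1r 3w}
  5. ALU→r1 ⇒ no(RD_PORT)  {2A/0Mu/0Ld/1B | 1r 3w}
  6. ALU→r4 ⇒ no(RD_PORT)  {2A/0Mu/0Ld/1B | 1r 3w}
  7. ALU→r0 ⇒ no(RD_PORT)  {2A/0Mu/0Ld/1B | 1r 3w}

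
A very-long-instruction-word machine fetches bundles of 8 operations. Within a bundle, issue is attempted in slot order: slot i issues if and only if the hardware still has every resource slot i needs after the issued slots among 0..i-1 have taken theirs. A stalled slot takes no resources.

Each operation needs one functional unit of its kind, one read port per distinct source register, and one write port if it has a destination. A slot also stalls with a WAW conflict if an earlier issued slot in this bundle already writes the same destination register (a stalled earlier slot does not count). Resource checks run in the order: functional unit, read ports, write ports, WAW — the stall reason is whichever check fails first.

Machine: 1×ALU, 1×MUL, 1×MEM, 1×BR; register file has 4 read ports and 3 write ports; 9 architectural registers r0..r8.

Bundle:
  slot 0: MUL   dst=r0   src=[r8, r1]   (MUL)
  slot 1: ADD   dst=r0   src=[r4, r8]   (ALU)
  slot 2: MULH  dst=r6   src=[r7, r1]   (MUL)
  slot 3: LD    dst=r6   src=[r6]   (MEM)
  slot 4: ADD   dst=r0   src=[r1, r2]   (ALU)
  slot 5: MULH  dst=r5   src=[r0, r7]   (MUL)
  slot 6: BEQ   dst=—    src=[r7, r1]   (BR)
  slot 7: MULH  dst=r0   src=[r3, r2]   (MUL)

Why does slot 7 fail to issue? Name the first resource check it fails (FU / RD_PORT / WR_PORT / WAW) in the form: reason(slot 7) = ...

reason(slot 7) = FU

#0 MUL src=r8,r1 dispatched  <A:1 Mu:0 Ld:1 B:1 rd:2 wr:2>
#1 ALU src=r4,r8 held:WAW  <A:1 Mu:0 Ld:1 B:1 rd:2 wr:2>
#2 MUL src=r7,r1 held:FU  <A:1 Mu:0 Ld:1 B:1 rd:2 wr:2>
#3 MEM src=r6 dispatched  <A:1 Mu:0 Ld:0 B:1 rd:1 wr:1>
#4 ALU src=r1,r2 held:RD_PORT  <A:1 Mu:0 Ld:0 B:1 rd:1 wr:1>
#5 MUL src=r0,r7 held:FU  <A:1 Mu:0 Ld:0 B:1 rd:1 wr:1>
#6 BR src=r7,r1 held:RD_PORT  <A:1 Mu:0 Ld:0 B:1 rd:1 wr:1>
#7 MUL src=r3,r2 held:FU  <A:1 Mu:0 Ld:0 B:1 rd:1 wr:1>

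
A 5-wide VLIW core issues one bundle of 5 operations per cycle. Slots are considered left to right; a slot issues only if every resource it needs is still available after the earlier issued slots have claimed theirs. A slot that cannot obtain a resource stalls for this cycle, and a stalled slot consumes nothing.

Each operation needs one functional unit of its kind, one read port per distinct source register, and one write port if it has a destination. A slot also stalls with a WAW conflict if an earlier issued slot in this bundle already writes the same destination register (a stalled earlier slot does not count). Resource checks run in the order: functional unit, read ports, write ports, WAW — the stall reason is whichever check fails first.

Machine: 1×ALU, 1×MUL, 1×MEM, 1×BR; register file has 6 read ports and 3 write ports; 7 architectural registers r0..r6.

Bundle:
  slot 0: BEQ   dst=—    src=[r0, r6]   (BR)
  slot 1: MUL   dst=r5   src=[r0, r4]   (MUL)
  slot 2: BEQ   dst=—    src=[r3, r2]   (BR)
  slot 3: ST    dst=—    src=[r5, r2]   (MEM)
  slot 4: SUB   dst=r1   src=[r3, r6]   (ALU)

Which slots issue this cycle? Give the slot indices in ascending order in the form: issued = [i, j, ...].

(0) want 1×BR +2rd +0wr — yes → AL1|MU1|ME1|BR0|rd4|wr3
(1) want 1×MUL +2rd +1wr — yes → AL1|MU0|ME1|BR0|rd2|wr2
(2) want 1×BR +2rd +0wr — FU → AL1|MU0|ME1|BR0|rd2|wr2
(3) want 1×MEM +2rd +0wr — yes → AL1|MU0|ME0|BR0|rd0|wr2
(4) want 1×ALU +2rd +1wr — RD_PORT → AL1|MU0|ME0|BR0|rd0|wr2

issued = [0, 1, 3]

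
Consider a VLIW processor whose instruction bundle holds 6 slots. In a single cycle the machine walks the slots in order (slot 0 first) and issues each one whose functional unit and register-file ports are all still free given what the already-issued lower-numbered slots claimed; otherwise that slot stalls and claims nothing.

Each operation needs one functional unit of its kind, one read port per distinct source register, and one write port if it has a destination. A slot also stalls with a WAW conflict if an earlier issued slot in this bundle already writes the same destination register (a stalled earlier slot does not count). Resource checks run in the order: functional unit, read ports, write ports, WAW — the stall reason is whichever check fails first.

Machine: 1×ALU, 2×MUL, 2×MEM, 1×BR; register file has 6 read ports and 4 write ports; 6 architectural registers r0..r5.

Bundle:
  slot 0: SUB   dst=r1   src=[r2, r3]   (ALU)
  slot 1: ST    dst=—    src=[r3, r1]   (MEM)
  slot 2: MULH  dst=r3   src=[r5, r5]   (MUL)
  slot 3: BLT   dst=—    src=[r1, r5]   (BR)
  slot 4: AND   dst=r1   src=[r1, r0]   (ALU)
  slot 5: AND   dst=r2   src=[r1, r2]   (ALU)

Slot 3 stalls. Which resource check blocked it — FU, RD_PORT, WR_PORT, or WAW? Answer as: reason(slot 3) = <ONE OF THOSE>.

reason(slot 3) = RD_PORT

  0. ALU→r1 ⇒ go  {0A/2Mu/2Ld/1B | 4r 3w}
  1. MEM ⇒ go  {0A/2Mu/1Ld/1B | 2r 3w}
  2. MUL→r3 ⇒ go  {0A/1Mu/1Ld/1B | 1r 2w}
  3. BR ⇒ no(RD_PORT)  {0A/1Mu/1Ld/1B | 1r 2w}
  4. ALU→r1 ⇒ no(FU)  {0A/1Mu/1Ld/1B | 1r 2w}
  5. ALU→r2 ⇒ no(FU)  {0A/1Mu/1Ld/1B | 1r 2w}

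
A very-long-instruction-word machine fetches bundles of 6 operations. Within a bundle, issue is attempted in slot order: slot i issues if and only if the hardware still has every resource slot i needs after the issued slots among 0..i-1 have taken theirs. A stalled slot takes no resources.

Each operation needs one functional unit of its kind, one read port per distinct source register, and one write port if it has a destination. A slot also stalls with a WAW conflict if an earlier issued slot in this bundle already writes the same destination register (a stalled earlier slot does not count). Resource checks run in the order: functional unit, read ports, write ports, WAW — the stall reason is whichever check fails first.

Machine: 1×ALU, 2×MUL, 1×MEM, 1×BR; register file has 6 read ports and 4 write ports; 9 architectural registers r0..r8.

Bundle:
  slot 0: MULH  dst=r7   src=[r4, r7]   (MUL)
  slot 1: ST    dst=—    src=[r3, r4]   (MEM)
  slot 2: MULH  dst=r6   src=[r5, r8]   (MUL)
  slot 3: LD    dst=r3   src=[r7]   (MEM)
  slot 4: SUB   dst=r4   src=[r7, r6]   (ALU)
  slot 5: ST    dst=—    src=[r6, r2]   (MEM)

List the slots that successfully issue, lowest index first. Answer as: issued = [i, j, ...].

issued = [0, 1, 2]

slot 0 (MUL): ISSUE — free A1,Mu1,Ld1,B1 rp4 wp3
slot 1 (MEM): ISSUE — free A1,Mu1,Ld0,B1 rp2 wp3
slot 2 (MUL): ISSUE — free A1,Mu0,Ld0,B1 rp0 wp2
slot 3 (MEM): stall FU — free A1,Mu0,Ld0,B1 rp0 wp2
slot 4 (ALU): stall RD_PORT — free A1,Mu0,Ld0,B1 rp0 wp2
slot 5 (MEM): stall FU — free A1,Mu0,Ld0,B1 rp0 wp2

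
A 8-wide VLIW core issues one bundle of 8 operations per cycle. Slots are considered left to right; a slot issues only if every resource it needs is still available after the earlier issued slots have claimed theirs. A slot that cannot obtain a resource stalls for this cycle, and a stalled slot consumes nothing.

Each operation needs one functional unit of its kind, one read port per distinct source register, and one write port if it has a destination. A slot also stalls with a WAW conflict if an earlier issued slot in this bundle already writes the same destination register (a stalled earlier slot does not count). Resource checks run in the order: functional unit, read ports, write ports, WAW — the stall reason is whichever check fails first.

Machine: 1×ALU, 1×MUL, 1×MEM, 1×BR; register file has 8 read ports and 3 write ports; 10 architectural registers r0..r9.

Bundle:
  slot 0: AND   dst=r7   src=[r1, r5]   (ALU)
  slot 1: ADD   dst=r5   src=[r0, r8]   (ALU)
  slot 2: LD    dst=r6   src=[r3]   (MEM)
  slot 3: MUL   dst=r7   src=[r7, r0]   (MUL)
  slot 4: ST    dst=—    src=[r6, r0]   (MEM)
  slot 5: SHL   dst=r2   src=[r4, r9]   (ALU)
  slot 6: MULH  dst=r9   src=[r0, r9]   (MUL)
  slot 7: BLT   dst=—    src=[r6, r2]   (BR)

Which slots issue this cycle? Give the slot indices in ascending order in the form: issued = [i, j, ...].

(0) want 1×ALU +2rd +1wr — yes → AL0|MU1|ME1|BR1|rd6|wr2
(1) want 1×ALU +2rd +1wr — FU → AL0|MU1|ME1|BR1|rd6|wr2
(2) want 1×MEM +1rd +1wr — yes → AL0|MU1|ME0|BR1|rd5|wr1
(3) want 1×MUL +2rd +1wr — WAW → AL0|MU1|ME0|BR1|rd5|wr1
(4) want 1×MEM +2rd +0wr — FU → AL0|MU1|ME0|BR1|rd5|wr1
(5) want 1×ALU +2rd +1wr — FU → AL0|MU1|ME0|BR1|rd5|wr1
(6) want 1×MUL +2rd +1wr — yes → AL0|MU0|ME0|BR1|rd3|wr0
(7) want 1×BR +2rd +0wr — yes → AL0|MU0|ME0|BR0|rd1|wr0

issued = [0, 2, 6, 7]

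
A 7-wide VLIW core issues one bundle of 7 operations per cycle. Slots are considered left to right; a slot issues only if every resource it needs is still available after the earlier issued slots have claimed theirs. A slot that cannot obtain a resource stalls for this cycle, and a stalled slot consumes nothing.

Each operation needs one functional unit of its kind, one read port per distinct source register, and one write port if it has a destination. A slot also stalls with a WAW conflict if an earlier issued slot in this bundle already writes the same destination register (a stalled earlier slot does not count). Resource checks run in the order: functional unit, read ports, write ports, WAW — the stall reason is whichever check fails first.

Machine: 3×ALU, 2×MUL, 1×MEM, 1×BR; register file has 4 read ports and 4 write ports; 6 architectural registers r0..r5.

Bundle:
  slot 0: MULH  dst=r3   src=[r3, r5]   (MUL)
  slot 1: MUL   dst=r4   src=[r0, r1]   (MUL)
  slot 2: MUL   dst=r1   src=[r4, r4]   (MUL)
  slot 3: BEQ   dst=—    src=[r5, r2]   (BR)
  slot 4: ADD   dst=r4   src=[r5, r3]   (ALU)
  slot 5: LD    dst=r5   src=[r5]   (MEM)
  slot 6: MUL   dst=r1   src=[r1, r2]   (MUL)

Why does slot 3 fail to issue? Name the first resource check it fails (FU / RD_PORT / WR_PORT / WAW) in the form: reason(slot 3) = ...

[0] MUL needs rd=2 wr=1: ok; after: ALU=3 MUL=1 MEM=1 BR=1, R=2, W=3
[1] MUL needs rd=2 wr=1: ok; after: ALU=3 MUL=0 MEM=1 BR=1, R=0, W=2
[2] MUL needs rd=1 wr=1: FU; after: ALU=3 MUL=0 MEM=1 BR=1, R=0, W=2
[3] BR needs rd=2 wr=0: RD_PORT; after: ALU=3 MUL=0 MEM=1 BR=1, R=0, W=2
[4] ALU needs rd=2 wr=1: RD_PORT; after: ALU=3 MUL=0 MEM=1 BR=1, R=0, W=2
[5] MEM needs rd=1 wr=1: RD_PORT; after: ALU=3 MUL=0 MEM=1 BR=1, R=0, W=2
[6] MUL needs rd=2 wr=1: FU; after: ALU=3 MUL=0 MEM=1 BR=1, R=0, W=2

reason(slot 3) = RD_PORT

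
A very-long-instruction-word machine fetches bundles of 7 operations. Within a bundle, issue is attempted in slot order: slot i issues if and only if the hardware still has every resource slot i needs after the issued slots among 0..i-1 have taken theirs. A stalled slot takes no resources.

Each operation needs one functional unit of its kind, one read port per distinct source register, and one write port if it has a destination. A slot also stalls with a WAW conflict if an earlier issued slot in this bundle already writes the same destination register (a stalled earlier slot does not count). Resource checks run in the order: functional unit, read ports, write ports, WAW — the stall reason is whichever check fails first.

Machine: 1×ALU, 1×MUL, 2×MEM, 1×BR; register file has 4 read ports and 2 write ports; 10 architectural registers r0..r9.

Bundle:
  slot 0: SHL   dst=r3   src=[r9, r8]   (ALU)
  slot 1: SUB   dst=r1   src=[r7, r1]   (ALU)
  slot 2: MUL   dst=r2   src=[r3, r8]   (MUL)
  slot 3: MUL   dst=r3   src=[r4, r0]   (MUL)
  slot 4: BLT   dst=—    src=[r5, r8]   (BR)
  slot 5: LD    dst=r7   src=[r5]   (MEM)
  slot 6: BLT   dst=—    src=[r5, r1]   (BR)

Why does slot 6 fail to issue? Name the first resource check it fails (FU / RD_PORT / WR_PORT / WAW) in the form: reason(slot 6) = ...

slot 0 (ALU): ISSUE — free A0,Mu1,Ld2,B1 rp2 wp1
slot 1 (ALU): stall FU — free A0,Mu1,Ld2,B1 rp2 wp1
slot 2 (MUL): ISSUE — free A0,Mu0,Ld2,B1 rp0 wp0
slot 3 (MUL): stall FU — free A0,Mu0,Ld2,B1 rp0 wp0
slot 4 (BR): stall RD_PORT — free A0,Mu0,Ld2,B1 rp0 wp0
slot 5 (MEM): stall RD_PORT — free A0,Mu0,Ld2,B1 rp0 wp0
slot 6 (BR): stall RD_PORT — free A0,Mu0,Ld2,B1 rp0 wp0

reason(slot 6) = RD_PORT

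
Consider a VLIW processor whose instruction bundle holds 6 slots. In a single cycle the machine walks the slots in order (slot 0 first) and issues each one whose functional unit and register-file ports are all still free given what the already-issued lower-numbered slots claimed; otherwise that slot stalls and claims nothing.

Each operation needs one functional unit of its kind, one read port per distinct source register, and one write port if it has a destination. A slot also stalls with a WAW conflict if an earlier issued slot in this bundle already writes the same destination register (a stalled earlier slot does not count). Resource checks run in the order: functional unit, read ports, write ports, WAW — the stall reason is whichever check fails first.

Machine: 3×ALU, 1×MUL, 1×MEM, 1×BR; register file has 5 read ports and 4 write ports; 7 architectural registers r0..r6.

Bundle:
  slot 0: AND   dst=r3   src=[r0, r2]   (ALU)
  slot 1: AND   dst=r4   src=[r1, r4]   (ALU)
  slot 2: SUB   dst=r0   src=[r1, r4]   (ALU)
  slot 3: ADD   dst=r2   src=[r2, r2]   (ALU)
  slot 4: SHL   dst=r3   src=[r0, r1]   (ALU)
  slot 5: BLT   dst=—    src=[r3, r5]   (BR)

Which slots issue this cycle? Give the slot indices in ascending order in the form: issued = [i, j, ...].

[0] ALU needs rd=2 wr=1: ok; after: ALU=2 MUL=1 MEM=1 BR=1, R=3, W=3
[1] ALU needs rd=2 wr=1: ok; after: ALU=1 MUL=1 MEM=1 BR=1, R=1, W=2
[2] ALU needs rd=2 wr=1: RD_PORT; after: ALU=1 MUL=1 MEM=1 BR=1, R=1, W=2
[3] ALU needs rd=1 wr=1: ok; after: ALU=0 MUL=1 MEM=1 BR=1, R=0, W=1
[4] ALU needs rd=2 wr=1: FU; after: ALU=0 MUL=1 MEM=1 BR=1, R=0, W=1
[5] BR needs rd=2 wr=0: RD_PORT; after: ALU=0 MUL=1 MEM=1 BR=1, R=0, W=1

issued = [0, 1, 3]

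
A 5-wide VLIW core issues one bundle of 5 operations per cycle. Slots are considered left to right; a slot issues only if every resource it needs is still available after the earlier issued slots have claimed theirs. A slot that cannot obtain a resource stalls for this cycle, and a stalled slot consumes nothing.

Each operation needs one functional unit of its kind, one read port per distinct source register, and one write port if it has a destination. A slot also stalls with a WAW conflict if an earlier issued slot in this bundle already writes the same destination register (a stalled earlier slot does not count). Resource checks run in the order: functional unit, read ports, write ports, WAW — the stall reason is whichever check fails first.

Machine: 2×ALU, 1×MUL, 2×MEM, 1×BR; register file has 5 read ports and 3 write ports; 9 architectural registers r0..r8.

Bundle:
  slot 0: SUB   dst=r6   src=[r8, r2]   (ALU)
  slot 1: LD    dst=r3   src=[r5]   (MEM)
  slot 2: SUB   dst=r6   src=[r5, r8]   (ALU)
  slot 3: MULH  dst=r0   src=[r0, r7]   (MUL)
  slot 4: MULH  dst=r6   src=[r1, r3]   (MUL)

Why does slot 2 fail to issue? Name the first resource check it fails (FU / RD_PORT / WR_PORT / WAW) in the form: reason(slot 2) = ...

reason(slot 2) = WAW

  0. ALU→r6 ⇒ go  {1A/1Mu/2Ld/1B | 3r 2w}
  1. MEM→r3 ⇒ go  {1A/1Mu/1Ld/1B | 2r 1w}
  2. ALU→r6 ⇒ no(WAW)  {1A/1Mu/1Ld/1B | 2r 1w}
  3. MUL→r0 ⇒ go  {1A/0Mu/1Ld/1B | 0r 0w}
  4. MUL→r6 ⇒ no(FU)  {1A/0Mu/1Ld/1B | 0r 0w}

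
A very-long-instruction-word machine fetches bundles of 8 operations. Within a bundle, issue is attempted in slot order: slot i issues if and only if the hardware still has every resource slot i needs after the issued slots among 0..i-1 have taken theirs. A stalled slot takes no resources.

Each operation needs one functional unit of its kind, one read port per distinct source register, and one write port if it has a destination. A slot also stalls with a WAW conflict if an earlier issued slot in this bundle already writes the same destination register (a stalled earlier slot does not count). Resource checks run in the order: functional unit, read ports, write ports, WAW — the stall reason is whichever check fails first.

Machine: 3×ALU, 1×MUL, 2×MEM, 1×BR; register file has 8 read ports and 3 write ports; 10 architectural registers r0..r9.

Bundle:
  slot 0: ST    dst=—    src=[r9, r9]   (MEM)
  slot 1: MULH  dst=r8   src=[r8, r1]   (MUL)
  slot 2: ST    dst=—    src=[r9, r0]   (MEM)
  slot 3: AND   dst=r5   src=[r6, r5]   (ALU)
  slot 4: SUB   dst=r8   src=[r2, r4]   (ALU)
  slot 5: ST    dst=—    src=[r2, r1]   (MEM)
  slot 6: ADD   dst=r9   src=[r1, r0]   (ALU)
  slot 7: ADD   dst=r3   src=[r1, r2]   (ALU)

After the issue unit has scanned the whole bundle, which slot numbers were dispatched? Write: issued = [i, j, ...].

issued = [0, 1, 2, 3]

(0) want 1×MEM +1rd +0wr — yes → AL3|MU1|ME1|BR1|rd7|wr3
(1) want 1×MUL +2rd +1wr — yes → AL3|MU0|ME1|BR1|rd5|wr2
(2) want 1×MEM +2rd +0wr — yes → AL3|MU0|ME0|BR1|rd3|wr2
(3) want 1×ALU +2rd +1wr — yes → AL2|MU0|ME0|BR1|rd1|wr1
(4) want 1×ALU +2rd +1wr — RD_PORT → AL2|MU0|ME0|BR1|rd1|wr1
(5) want 1×MEM +2rd +0wr — FU → AL2|MU0|ME0|BR1|rd1|wr1
(6) want 1×ALU +2rd +1wr — RD_PORT → AL2|MU0|ME0|BR1|rd1|wr1
(7) want 1×ALU +2rd +1wr — RD_PORT → AL2|MU0|ME0|BR1|rd1|wr1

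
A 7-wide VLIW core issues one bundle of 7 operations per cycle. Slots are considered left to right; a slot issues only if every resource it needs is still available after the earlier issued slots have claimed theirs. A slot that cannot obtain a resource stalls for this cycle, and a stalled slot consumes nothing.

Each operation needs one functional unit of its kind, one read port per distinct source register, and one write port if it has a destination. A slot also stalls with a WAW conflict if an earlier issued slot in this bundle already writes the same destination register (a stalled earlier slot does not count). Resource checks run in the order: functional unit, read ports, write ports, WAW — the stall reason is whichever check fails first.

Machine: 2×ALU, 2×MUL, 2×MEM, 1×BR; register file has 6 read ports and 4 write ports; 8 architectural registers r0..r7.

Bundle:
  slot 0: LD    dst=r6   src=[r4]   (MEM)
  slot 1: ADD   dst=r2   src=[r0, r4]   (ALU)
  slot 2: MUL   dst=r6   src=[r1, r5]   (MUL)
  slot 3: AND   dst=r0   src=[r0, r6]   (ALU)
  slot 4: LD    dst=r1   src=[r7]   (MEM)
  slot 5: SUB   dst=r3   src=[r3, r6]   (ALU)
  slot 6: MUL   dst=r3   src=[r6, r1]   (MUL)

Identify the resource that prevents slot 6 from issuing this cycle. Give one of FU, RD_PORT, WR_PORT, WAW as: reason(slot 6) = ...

(0) want 1×MEM +1rd +1wr — yes → AL2|MU2|ME1|BR1|rd5|wr3
(1) want 1×ALU +2rd +1wr — yes → AL1|MU2|ME1|BR1|rd3|wr2
(2) want 1×MUL +2rd +1wr — WAW → AL1|MU2|ME1|BR1|rd3|wr2
(3) want 1×ALU +2rd +1wr — yes → AL0|MU2|ME1|BR1|rd1|wr1
(4) want 1×MEM +1rd +1wr — yes → AL0|MU2|ME0|BR1|rd0|wr0
(5) want 1×ALU +2rd +1wr — FU → AL0|MU2|ME0|BR1|rd0|wr0
(6) want 1×MUL +2rd +1wr — RD_PORT → AL0|MU2|ME0|BR1|rd0|wr0

reason(slot 6) = RD_PORT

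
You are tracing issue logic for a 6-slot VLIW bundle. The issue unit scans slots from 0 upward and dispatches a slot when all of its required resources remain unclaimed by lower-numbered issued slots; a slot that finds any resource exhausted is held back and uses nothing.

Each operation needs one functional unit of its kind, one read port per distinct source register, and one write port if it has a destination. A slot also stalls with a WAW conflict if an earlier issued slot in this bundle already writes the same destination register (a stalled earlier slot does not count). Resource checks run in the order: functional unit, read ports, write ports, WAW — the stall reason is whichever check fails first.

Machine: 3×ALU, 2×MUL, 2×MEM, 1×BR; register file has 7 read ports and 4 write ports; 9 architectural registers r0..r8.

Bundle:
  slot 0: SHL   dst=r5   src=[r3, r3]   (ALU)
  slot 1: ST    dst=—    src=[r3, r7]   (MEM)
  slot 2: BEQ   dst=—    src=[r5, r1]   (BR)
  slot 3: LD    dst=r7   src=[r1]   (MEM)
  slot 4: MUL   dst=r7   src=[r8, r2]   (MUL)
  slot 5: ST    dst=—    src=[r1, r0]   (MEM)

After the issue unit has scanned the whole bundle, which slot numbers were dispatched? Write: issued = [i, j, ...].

  0. ALU→r5 ⇒ go  {2A/2Mu/2Ld/1B | 6r 3w}
  1. MEM ⇒ go  {2A/2Mu/1Ld/1B | 4r 3w}
  2. BR ⇒ go  {2A/2Mu/1Ld/0B | 2r 3w}
  3. MEM→r7 ⇒ go  {2A/2Mu/0Ld/0B | 1r 2w}
  4. MUL→r7 ⇒ no(RD_PORT)  {2A/2Mu/0Ld/0B | 1r 2w}
  5. MEM ⇒ no(FU)  {2A/2Mu/0Ld/0B | 1r 2w}

issued = [0, 1, 2, 3]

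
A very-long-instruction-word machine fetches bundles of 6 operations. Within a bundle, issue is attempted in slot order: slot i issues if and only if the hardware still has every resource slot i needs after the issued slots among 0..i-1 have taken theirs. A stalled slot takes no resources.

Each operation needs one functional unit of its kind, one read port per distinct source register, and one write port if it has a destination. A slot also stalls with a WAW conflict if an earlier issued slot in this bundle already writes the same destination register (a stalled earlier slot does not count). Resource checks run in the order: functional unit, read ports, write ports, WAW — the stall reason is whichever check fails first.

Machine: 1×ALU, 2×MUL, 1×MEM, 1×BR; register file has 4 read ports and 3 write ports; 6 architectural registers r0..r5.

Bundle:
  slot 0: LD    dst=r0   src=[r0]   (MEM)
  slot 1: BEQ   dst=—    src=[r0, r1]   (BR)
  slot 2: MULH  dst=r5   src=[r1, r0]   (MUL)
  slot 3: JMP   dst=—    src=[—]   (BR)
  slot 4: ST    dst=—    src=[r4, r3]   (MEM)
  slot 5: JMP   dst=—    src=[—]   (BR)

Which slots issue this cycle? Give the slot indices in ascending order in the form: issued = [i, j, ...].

issued = [0, 1]

#0 MEM src=r0 dispatched  <A:1 Mu:2 Ld:0 B:1 rd:3 wr:2>
#1 BR src=r0,r1 dispatched  <A:1 Mu:2 Ld:0 B:0 rd:1 wr:2>
#2 MUL src=r1,r0 held:RD_PORT  <A:1 Mu:2 Ld:0 B:0 rd:1 wr:2>
#3 BR src=- held:FU  <A:1 Mu:2 Ld:0 B:0 rd:1 wr:2>
#4 MEM src=r4,r3 held:FU  <A:1 Mu:2 Ld:0 B:0 rd:1 wr:2>
#5 BR src=- held:FU  <A:1 Mu:2 Ld:0 B:0 rd:1 wr:2>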